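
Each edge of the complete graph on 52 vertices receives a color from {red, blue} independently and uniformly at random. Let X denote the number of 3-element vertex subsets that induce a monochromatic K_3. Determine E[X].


Let X = Σ_S X_S over the C(52, 3) = 22100 subsets S of size 3, where X_S = 1 if the K_3 on S is monochromatic.
For a fixed S, the K_3 on S has C(3, 2) = 3 edges. P[all 3 edges red] = (1/2)^3, and likewise for blue, so P[monochromatic] = 2·(1/2)^3 = 2^{1 − 3} = 1/4.
Summing: E[X] = C(52, 3) · 2^{1 − 3} = 22100 · 1/4 = 5525.
Numerically: E[X] ≈ 5525.000.

E[X] = C(52,3)·2^(1−C(3,2)) = 5525 ≈ 5525.000.


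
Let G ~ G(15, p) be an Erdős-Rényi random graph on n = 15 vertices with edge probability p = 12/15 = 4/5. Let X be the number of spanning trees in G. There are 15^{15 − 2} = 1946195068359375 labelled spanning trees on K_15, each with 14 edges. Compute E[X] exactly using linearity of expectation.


K_15 has 15^{15 − 2} = 1946195068359375 labelled spanning trees.
For each such spanning tree H, let X_H = 1 if all 14 edges of H are present in G. Then P[X_H = 1] = p^{14} = (4/5)^{14} = 268435456/6103515625.
By linearity: E[X] = Σ_H E[X_H] = 1946195068359375 · p^{14} = 1946195068359375 · 268435456/6103515625 = 427972821516288/5.
Numerically: E[X] ≈ 8.55946e+13.

E[X] = 1946195068359375 · (4/5)^{14} = 427972821516288/5 ≈ 8.55946e+13.


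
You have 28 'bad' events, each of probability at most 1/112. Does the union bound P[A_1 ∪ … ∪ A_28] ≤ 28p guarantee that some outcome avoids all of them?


Union bound: P[∪_{i=1}^{28} A_i] ≤ Σ_i P[A_i] ≤ 28·p = 28·(1/112) = 1/4.
Numerically: 1/4 ≈ 0.2500.
Is 1/4 < 1? YES.
Since P[∪ A_i] ≤ 1/4 < 1, the complement has P[∩ A_i^c] ≥ 1 − 1/4 = 3/4 > 0, so some outcome avoids every A_i.

28·p = 1/4 ≈ 0.2500; existence CERTIFIED by the union bound.


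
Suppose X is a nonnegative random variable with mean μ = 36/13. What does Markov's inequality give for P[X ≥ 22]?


μ = E[X] = 36/13, a = 22.
Markov: P[X ≥ 22] ≤ μ/a = (36/13)/22 = 18/143.
Numerically: ≈ 0.12587.
(Since a = 22 > μ = 2.76923, the bound 18/143 is < 1 and informative.)

P[X ≥ 22] ≤ 18/143 ≈ 0.12587.


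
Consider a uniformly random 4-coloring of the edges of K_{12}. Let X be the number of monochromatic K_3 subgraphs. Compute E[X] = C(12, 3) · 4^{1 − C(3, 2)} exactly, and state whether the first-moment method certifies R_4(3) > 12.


E[X] = C(12, 3) · 4^{1 − 3} = 220 · 4^{−2} = 220/16.
As a reduced fraction: E[X] = 55/4 ≈ 13.750000.
Is E[X] < 1? NO.
Since E[X] ≥ 1, the first-moment bound is inconclusive at n = 12; it does NOT by itself certify R_4(3) > 12.

E[X] = 55/4 ≈ 13.750000; E[X] ≥ 1; first-moment method inconclusive here.


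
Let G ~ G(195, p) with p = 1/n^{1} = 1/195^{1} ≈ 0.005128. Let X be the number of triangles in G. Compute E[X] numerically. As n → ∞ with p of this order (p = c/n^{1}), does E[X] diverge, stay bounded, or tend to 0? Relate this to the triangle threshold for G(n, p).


Number of potential triangles: C(195, 3) = 1216865.
Each occurs with probability p³ ≈ (0.005128)³ ≈ 1.348640e-07.
By linearity: E[X] = C(195, 3)·p³ ≈ 1216865 · 1.348640e-07 ≈ 0.1641.
Here α = 1, so p = 1/n is exactly at the triangle threshold p ~ 1/n. Asymptotically E[X] → c³/6 = 1³/6 = 1/6 ≈ 0.1667, a bounded constant. In this regime the triangle count is asymptotically Poisson(c³/6).

E[X] ≈ 0.1641; in regime p = Θ(1/n^{1}) E[X] stays bounded (at the triangle threshold p ~ 1/n).


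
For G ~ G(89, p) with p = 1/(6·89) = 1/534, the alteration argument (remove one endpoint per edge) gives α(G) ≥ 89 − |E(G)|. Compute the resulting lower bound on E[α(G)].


E[|E(G)|] = C(89, 2)·p = 3916 · (1/534) = 22/3.
E[α(G)] ≥ n − E[|E(G)|] = 89 − 22/3 = 245/3.
Numerically: ≈ 81.6667.
(This is only a lower bound; the true E[α(G)] may be larger.)

E[α(G)] ≥ 245/3 ≈ 81.6667.


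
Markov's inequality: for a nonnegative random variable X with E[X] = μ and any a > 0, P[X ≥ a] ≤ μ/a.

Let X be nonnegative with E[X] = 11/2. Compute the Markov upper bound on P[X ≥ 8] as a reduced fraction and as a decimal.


μ = E[X] = 11/2, a = 8.
Markov: P[X ≥ 8] ≤ μ/a = (11/2)/8 = 11/16.
Numerically: ≈ 0.68750.
(Since a = 8 > μ = 5.50000, the bound 11/16 is < 1 and informative.)

P[X ≥ 8] ≤ 11/16 ≈ 0.68750.


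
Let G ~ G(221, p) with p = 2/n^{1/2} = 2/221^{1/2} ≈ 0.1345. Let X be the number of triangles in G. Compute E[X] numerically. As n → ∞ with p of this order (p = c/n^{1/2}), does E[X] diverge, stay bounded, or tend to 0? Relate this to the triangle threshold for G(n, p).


Number of potential triangles: C(221, 3) = 1774630.
Each occurs with probability p³ ≈ (0.1345)³ ≈ 2.435015e-03.
By linearity: E[X] = C(221, 3)·p³ ≈ 1774630 · 2.435015e-03 ≈ 4321.2500.
Since α = 1/2 < 1, p = c/n^{1/2} ≫ 1/n is above the triangle threshold p ~ 1/n. Asymptotically E[X] ~ (c³/6)·n^{3(1−α)} = (2³/6)·n^{1.5} → ∞; triangles are abundant w.h.p.

E[X] ≈ 4321.2500; in regime p = Θ(1/n^{1/2}) E[X] diverges (above the triangle threshold p ~ 1/n).


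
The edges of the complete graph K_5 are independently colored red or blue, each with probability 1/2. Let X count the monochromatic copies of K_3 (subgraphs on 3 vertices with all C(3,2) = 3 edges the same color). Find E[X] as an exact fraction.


Let X = Σ_S X_S over the C(5, 3) = 10 subsets S of size 3, where X_S = 1 if the K_3 on S is monochromatic.
For a fixed S, the K_3 on S has C(3, 2) = 3 edges. P[all 3 edges red] = (1/2)^3, and likewise for blue, so P[monochromatic] = 2·(1/2)^3 = 2^{1 − 3} = 1/4.
By linearity: E[X] = C(5, 3) · 2^{1 − 3} = 10 · 1/4 = 5/2.
Numerically: E[X] ≈ 2.500000.

E[X] = C(5,3)·2^(1−C(3,2)) = 5/2 ≈ 2.500000.


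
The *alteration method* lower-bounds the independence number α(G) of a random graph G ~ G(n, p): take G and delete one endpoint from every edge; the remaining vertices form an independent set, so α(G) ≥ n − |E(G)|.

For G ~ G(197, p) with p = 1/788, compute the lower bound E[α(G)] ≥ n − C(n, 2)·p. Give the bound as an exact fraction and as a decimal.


E[|E(G)|] = C(197, 2)·p = 19306 · (1/788) = 49/2.
E[α(G)] ≥ n − E[|E(G)|] = 197 − 49/2 = 345/2.
Numerically: ≈ 172.50000.
(This is only a lower bound; the true E[α(G)] may be larger.)

E[α(G)] ≥ 345/2 ≈ 172.50000.


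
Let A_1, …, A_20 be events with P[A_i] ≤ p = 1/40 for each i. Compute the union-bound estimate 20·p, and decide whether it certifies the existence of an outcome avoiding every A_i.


Union bound: P[∪_{i=1}^{20} A_i] ≤ Σ_i P[A_i] ≤ 20·p = 20·(1/40) = 1/2.
Numerically: 1/2 ≈ 0.5000.
Is 1/2 < 1? YES.
Since P[∪ A_i] ≤ 1/2 < 1, the complement has P[∩ A_i^c] ≥ 1 − 1/2 = 1/2 > 0, so some outcome avoids every A_i.

20·p = 1/2 ≈ 0.5000; existence CERTIFIED by the union bound.


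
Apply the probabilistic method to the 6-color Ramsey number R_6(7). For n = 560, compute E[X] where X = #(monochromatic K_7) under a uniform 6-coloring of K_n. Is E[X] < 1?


E[X] = C(560, 7) · 6^{1 − 21} = 3300169391659920 · 6^{−20} = 3300169391659920/3656158440062976.
As a reduced fraction: E[X] = 68753528992915/76169967501312 ≈ 0.902633.
Is E[X] < 1? YES.
Since E[X] < 1, there exists a 6-coloring of K_{560} with no monochromatic K_7; hence R_6(7) > 560.

E[X] = 68753528992915/76169967501312 ≈ 0.902633; E[X] < 1, so R_6(7) > 560.


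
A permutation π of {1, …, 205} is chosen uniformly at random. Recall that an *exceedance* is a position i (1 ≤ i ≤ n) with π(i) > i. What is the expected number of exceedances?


Write X = Σ_{i=1}^{205} X_i, where X_i = 1_{π(i) > i}.
For each fixed i, π(i) is uniform over {1, …, 205} (marginal of a uniform permutation), so P[π(i) > i] = (n − i)/n. Summing: Σ_{i=1}^{205} (n − i)/n = (0 + 1 + … + 204)/205 = 205(205 − 1)/(2·205) = (205 − 1)/2.
Hence E[X] = Σ_{i=1}^{205} (205 − i)/205 = 102 ≈ 102.0000.

E[X] = 102 = 102.0000.


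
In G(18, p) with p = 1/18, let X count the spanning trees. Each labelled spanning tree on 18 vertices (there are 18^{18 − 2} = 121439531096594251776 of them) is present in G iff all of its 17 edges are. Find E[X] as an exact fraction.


K_18 has 18^{18 − 2} = 121439531096594251776 labelled spanning trees.
For each such spanning tree H, let X_H = 1 if all 17 edges of H are present in G. Then P[X_H = 1] = p^{17} = (1/18)^{17} = 1/2185911559738696531968.
By linearity of expectation: E[X] = Σ_H E[X_H] = 121439531096594251776 · p^{17} = 121439531096594251776 · 1/2185911559738696531968 = 1/18.
Numerically: E[X] ≈ 0.0555556.

E[X] = 121439531096594251776 · (1/18)^{17} = 1/18 ≈ 0.0555556.


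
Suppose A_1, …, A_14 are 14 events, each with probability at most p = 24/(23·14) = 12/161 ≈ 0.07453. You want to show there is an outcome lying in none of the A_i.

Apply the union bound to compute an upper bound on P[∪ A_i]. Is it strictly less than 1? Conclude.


Union bound: P[∪_{i=1}^{14} A_i] ≤ Σ_i P[A_i] ≤ 14·p = 14·(12/161) = 24/23.
Numerically: 24/23 ≈ 1.04348.
Is 24/23 < 1? NO.
Since the bound 24/23 is ≥ 1, the union bound is uninformative here; it does NOT by itself certify existence.

14·p = 24/23 ≈ 1.04348; existence NOT certified by the union bound.


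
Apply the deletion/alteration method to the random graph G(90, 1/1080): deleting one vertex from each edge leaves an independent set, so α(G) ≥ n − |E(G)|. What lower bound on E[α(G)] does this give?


E[|E(G)|] = C(90, 2)·p = 4005 · (1/1080) = 89/24.
E[α(G)] ≥ n − E[|E(G)|] = 90 − 89/24 = 2071/24.
Numerically: ≈ 86.2917.
(This is only a lower bound; the true E[α(G)] may be larger.)

E[α(G)] ≥ 2071/24 ≈ 86.2917.


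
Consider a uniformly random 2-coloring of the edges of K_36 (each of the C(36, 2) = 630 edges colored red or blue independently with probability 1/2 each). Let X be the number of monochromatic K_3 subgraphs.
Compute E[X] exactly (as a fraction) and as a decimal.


Let X = Σ_S X_S over the C(36, 3) = 7140 subsets S of size 3, where X_S = 1 if the K_3 on S is monochromatic.
For a fixed S, the K_3 on S has C(3, 2) = 3 edges. P[all 3 edges red] = (1/2)^3, and likewise for blue, so P[monochromatic] = 2·(1/2)^3 = 2^{1 − 3} = 1/4.
By linearity: E[X] = C(36, 3) · 2^{1 − 3} = 7140 · 1/4 = 1785.
Numerically: E[X] ≈ 1785.000.

E[X] = C(36,3)·2^(1−C(3,2)) = 1785 ≈ 1785.000.


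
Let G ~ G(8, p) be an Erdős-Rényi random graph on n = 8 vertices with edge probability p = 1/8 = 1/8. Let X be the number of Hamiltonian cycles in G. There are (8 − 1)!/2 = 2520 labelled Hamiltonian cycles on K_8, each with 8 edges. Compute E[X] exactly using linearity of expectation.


K_8 has (8 − 1)!/2 = 2520 labelled Hamiltonian cycles.
For each such Hamiltonian cycle H, let X_H = 1 if all 8 edges of H are present in G. Then P[X_H = 1] = p^{8} = (1/8)^{8} = 1/16777216.
By linearity of expectation: E[X] = Σ_H E[X_H] = 2520 · p^{8} = 2520 · 1/16777216 = 315/2097152.
Numerically: E[X] ≈ 0.0001502.

E[X] = 2520 · (1/8)^{8} = 315/2097152 ≈ 0.0001502.


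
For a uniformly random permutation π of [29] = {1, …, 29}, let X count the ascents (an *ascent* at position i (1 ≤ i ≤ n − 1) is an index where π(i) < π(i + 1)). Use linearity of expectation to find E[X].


Write X = Σ X_I over i = 1, …, 28, with X_I the indicator of one ascent.
There are 28 indicators.
For each fixed i, the pair (π(i), π(i+1)) is a uniformly random ordered pair of distinct values from {1, …, 29}; by symmetry P[π(i) < π(i+1)] = 1/2.
By linearity: E[X] = 28 · (1/2) = (29 − 1) · (1/2) = 14 ≈ 14.00000.

E[X] = 14 = 14.00000.


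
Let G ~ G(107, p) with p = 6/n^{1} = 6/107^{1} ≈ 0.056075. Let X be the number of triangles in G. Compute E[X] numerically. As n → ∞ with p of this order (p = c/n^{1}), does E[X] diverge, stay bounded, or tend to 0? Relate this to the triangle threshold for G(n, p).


Number of potential triangles: C(107, 3) = 198485.
Each occurs with probability p³ ≈ (0.056075)³ ≈ 1.7632034e-04.
By linearity: E[X] = C(107, 3)·p³ ≈ 198485 · 1.7632034e-04 ≈ 34.99694.
Here α = 1, so p = 6/n is exactly at the triangle threshold p ~ 1/n. Asymptotically E[X] → c³/6 = 6³/6 = 36 ≈ 36.00000, a bounded constant. In this regime the triangle count is asymptotically Poisson(c³/6).

E[X] ≈ 34.99694; in regime p = Θ(1/n^{1}) E[X] stays bounded (at the triangle threshold p ~ 1/n).


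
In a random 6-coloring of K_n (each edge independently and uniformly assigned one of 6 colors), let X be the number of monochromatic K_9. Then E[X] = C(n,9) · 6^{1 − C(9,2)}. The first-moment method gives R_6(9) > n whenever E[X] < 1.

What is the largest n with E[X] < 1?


We need C(n, 9) · 6^{1 − 36} < 1, i.e. C(n, 9) < 6^{36 − 1} = 1719070799748422591028658176.
Check values of n near the boundary:
  n = 4404: C(4404, 9) = 1703375445537161676647015880; 1703375445537161676647015880 < 1719070799748422591028658176? YES
  n = 4405: C(4405, 9) = 1706862792900636302463627150; 1706862792900636302463627150 < 1719070799748422591028658176? YES
  n = 4406: C(4406, 9) = 1710356485221788389505285700; 1710356485221788389505285700 < 1719070799748422591028658176? YES
  n = 4407: C(4407, 9) = 1713856532599459170657070050; 1713856532599459170657070050 < 1719070799748422591028658176? YES
  n = 4408: C(4408, 9) = 1717362945146264156457459600; 1717362945146264156457459600 < 1719070799748422591028658176? YES
  n = 4409: C(4409, 9) = 1720875732988608787686577131; 1720875732988608787686577131 < 1719070799748422591028658176? NO
The largest n with C(n, 9) < 1719070799748422591028658176 is n = 4408 (where E[X] = 35778394690547169926197075/35813974994758803979763712 ≈ 0.999007). Hence R_6(9) > 4408, i.e. R_6(9) ≥ 4409.

Largest n = 4408; hence R_6(9) > 4408.


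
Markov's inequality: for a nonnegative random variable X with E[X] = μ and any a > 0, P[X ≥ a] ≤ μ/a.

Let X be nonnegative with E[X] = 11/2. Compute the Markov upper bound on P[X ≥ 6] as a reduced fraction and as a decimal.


μ = E[X] = 11/2, a = 6.
Markov: P[X ≥ 6] ≤ μ/a = (11/2)/6 = 11/12.
Numerically: ≈ 0.91667.
(Since a = 6 > μ = 5.50000, the bound 11/12 is < 1 and informative.)

P[X ≥ 6] ≤ 11/12 ≈ 0.91667.


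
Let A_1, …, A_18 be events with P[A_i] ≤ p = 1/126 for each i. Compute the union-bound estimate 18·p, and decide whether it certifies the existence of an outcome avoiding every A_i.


Union bound: P[∪_{i=1}^{18} A_i] ≤ Σ_i P[A_i] ≤ 18·p = 18·(1/126) = 1/7.
Numerically: 1/7 ≈ 0.1428571.
Is 1/7 < 1? YES.
Since P[∪ A_i] ≤ 1/7 < 1, the complement has P[∩ A_i^c] ≥ 1 − 1/7 = 6/7 > 0, so some outcome avoids every A_i.

18·p = 1/7 ≈ 0.1428571; existence CERTIFIED by the union bound.


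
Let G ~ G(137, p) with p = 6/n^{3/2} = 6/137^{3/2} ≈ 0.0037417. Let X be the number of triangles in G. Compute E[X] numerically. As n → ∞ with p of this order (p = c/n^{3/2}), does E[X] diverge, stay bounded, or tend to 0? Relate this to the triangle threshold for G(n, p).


Number of potential triangles: C(137, 3) = 419220.
Each occurs with probability p³ ≈ (0.0037417)³ ≈ 5.2385513e-08.
By linearity: E[X] = C(137, 3)·p³ ≈ 419220 · 5.2385513e-08 ≈ 0.02196.
Since α = 3/2 > 1, p = c/n^{3/2} = o(1/n) is below the triangle threshold p ~ 1/n. Asymptotically E[X] ~ (c³/6)·n^{3(1−α)} = (6³/6)·n^{-1.5} → 0, so by Markov's inequality G has no triangles w.h.p.

E[X] ≈ 0.02196; in regime p = Θ(1/n^{3/2}) E[X] tends to 0 (below the triangle threshold p ~ 1/n).


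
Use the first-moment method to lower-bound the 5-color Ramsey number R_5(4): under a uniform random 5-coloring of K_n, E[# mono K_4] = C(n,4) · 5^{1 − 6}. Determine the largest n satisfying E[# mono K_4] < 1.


We need C(n, 4) · 5^{1 − 6} < 1, i.e. C(n, 4) < 5^{6 − 1} = 3125.
Check values of n near the boundary:
  n = 17: C(17, 4) = 2380; 2380 < 3125? YES
  n = 18: C(18, 4) = 3060; 3060 < 3125? YES
  n = 19: C(19, 4) = 3876; 3876 < 3125? NO
  n = 20: C(20, 4) = 4845; 4845 < 3125? NO
The largest n with C(n, 4) < 3125 is n = 18 (where E[X] = 612/625 ≈ 0.97920). Hence R_5(4) > 18, i.e. R_5(4) ≥ 19.

Largest n = 18; hence R_5(4) > 18.


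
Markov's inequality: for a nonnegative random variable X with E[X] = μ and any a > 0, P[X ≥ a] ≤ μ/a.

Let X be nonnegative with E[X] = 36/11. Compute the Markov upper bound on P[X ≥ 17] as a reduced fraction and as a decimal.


μ = E[X] = 36/11, a = 17.
Markov: P[X ≥ 17] ≤ μ/a = (36/11)/17 = 36/187.
Numerically: ≈ 0.193.
(Since a = 17 > μ = 3.273, the bound 36/187 is < 1 and informative.)

P[X ≥ 17] ≤ 36/187 ≈ 0.193.


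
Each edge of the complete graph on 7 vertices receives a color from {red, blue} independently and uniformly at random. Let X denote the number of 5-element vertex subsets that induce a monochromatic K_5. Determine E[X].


Let X = Σ_S X_S over the C(7, 5) = 21 subsets S of size 5, where X_S = 1 if the K_5 on S is monochromatic.
For a fixed S, the K_5 on S has C(5, 2) = 10 edges. P[all 10 edges red] = (1/2)^10, and likewise for blue, so P[monochromatic] = 2·(1/2)^10 = 2^{1 − 10} = 1/512.
By linearity: E[X] = C(7, 5) · 2^{1 − 10} = 21 · 1/512 = 21/512.
Numerically: E[X] ≈ 0.04102.

E[X] = C(7,5)·2^(1−C(5,2)) = 21/512 ≈ 0.04102.


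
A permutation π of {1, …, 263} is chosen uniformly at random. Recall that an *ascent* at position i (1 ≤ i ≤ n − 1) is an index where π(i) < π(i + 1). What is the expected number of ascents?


Write X = Σ X_I over i = 1, …, 262, with X_I the indicator of one ascent.
There are 262 indicators.
For each fixed i, the pair (π(i), π(i+1)) is a uniformly random ordered pair of distinct values from {1, …, 263}; by symmetry P[π(i) < π(i+1)] = 1/2.
By linearity: E[X] = 262 · (1/2) = (263 − 1) · (1/2) = 131 ≈ 131.0000.

E[X] = 131 = 131.0000.


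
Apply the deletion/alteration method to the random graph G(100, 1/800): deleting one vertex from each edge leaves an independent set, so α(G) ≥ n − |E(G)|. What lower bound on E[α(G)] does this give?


E[|E(G)|] = C(100, 2)·p = 4950 · (1/800) = 99/16.
E[α(G)] ≥ n − E[|E(G)|] = 100 − 99/16 = 1501/16.
Numerically: ≈ 93.812.
(This is only a lower bound; the true E[α(G)] may be larger.)

E[α(G)] ≥ 1501/16 ≈ 93.812.


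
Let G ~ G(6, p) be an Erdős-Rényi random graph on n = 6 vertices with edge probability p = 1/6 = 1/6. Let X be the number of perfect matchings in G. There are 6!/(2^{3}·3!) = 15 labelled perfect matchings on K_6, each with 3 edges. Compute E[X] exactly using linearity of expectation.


K_6 has 6!/(2^{3}·3!) = 15 labelled perfect matchings.
For each such perfect matching H, let X_H = 1 if all 3 edges of H are present in G. Then P[X_H = 1] = p^{3} = (1/6)^{3} = 1/216.
Summing the indicators: E[X] = Σ_H E[X_H] = 15 · p^{3} = 15 · 1/216 = 5/72.
Numerically: E[X] ≈ 0.0694444.

E[X] = 15 · (1/6)^{3} = 5/72 ≈ 0.0694444.


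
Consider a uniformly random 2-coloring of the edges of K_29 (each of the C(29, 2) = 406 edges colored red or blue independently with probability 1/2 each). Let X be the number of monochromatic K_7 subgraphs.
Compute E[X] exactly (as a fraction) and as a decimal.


Let X = Σ_S X_S over the C(29, 7) = 1560780 subsets S of size 7, where X_S = 1 if the K_7 on S is monochromatic.
For a fixed S, the K_7 on S has C(7, 2) = 21 edges. P[all 21 edges red] = (1/2)^21, and likewise for blue, so P[monochromatic] = 2·(1/2)^21 = 2^{1 − 21} = 1/1048576.
By linearity of expectation: E[X] = C(29, 7) · 2^{1 − 21} = 1560780 · 1/1048576 = 390195/262144.
Numerically: E[X] ≈ 1.488476.

E[X] = C(29,7)·2^(1−C(7,2)) = 390195/262144 ≈ 1.488476.


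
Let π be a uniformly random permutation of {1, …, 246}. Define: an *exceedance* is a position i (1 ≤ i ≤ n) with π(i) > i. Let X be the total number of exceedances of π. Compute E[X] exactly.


Write X = Σ_{i=1}^{246} X_i, where X_i = 1_{π(i) > i}.
For each fixed i, π(i) is uniform over {1, …, 246} (marginal of a uniform permutation), so P[π(i) > i] = (n − i)/n. Summing: Σ_{i=1}^{246} (n − i)/n = (0 + 1 + … + 245)/246 = 246(246 − 1)/(2·246) = (246 − 1)/2.
Hence E[X] = Σ_{i=1}^{246} (246 − i)/246 = 245/2 ≈ 122.50000.

E[X] = 245/2 = 122.50000.


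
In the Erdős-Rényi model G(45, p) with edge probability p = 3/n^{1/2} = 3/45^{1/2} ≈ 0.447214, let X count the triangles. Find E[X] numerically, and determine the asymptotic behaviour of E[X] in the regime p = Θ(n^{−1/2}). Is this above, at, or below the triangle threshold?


Number of potential triangles: C(45, 3) = 14190.
Each occurs with probability p³ ≈ (0.447214)³ ≈ 8.94427191e-02.
By linearity: E[X] = C(45, 3)·p³ ≈ 14190 · 8.94427191e-02 ≈ 1269.192184.
Since α = 1/2 < 1, p = c/n^{1/2} ≫ 1/n is above the triangle threshold p ~ 1/n. Asymptotically E[X] ~ (c³/6)·n^{3(1−α)} = (3³/6)·n^{1.5} → ∞; triangles are abundant w.h.p.

E[X] ≈ 1269.192184; in regime p = Θ(1/n^{1/2}) E[X] diverges (above the triangle threshold p ~ 1/n).


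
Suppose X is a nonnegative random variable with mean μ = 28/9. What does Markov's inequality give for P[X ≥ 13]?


μ = E[X] = 28/9, a = 13.
Markov: P[X ≥ 13] ≤ μ/a = (28/9)/13 = 28/117.
Numerically: ≈ 0.239316.
(Since a = 13 > μ = 3.111111, the bound 28/117 is < 1 and informative.)

P[X ≥ 13] ≤ 28/117 ≈ 0.239316.


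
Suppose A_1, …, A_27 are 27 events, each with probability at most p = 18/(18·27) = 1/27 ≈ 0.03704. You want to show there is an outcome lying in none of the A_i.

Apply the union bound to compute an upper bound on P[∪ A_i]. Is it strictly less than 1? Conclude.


Union bound: P[∪_{i=1}^{27} A_i] ≤ Σ_i P[A_i] ≤ 27·p = 27·(1/27) = 1.
Numerically: 1 ≈ 1.00000.
Is 1 < 1? NO.
Since the bound 1 is ≥ 1, the union bound is uninformative here; it does NOT by itself certify existence.

27·p = 1 ≈ 1.00000; existence NOT certified by the union bound.


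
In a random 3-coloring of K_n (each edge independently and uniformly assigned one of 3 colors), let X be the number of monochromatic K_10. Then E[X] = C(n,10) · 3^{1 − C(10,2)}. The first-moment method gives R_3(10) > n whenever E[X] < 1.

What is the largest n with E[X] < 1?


We need C(n, 10) · 3^{1 − 45} < 1, i.e. C(n, 10) < 3^{45 − 1} = 984770902183611232881.
Check values of n near the boundary:
  n = 572: C(572, 10) = 954640815642161682606; 954640815642161682606 < 984770902183611232881? YES
  n = 573: C(573, 10) = 971597135635805762226; 971597135635805762226 < 984770902183611232881? YES
  n = 574: C(574, 10) = 988824035203816502691; 988824035203816502691 < 984770902183611232881? NO
  n = 575: C(575, 10) = 1006325345561406175305; 1006325345561406175305 < 984770902183611232881? NO
The largest n with C(n, 10) < 984770902183611232881 is n = 573 (where E[X] = 35985079097622435638/36472996377170786403 ≈ 0.987). Hence R_3(10) > 573, i.e. R_3(10) ≥ 574.

Largest n = 573; hence R_3(10) > 573.


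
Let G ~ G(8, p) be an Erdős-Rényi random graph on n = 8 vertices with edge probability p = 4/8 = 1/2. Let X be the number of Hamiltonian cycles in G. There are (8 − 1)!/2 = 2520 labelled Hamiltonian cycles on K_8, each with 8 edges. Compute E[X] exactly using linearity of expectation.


K_8 has (8 − 1)!/2 = 2520 labelled Hamiltonian cycles.
For each such Hamiltonian cycle H, let X_H = 1 if all 8 edges of H are present in G. Then P[X_H = 1] = p^{8} = (1/2)^{8} = 1/256.
By linearity: E[X] = Σ_H E[X_H] = 2520 · p^{8} = 2520 · 1/256 = 315/32.
Numerically: E[X] ≈ 9.84.

E[X] = 2520 · (1/2)^{8} = 315/32 ≈ 9.84.


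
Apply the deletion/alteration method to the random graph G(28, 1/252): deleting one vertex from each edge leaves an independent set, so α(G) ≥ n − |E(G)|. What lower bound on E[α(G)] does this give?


E[|E(G)|] = C(28, 2)·p = 378 · (1/252) = 3/2.
E[α(G)] ≥ n − E[|E(G)|] = 28 − 3/2 = 53/2.
Numerically: ≈ 26.500.
(This is only a lower bound; the true E[α(G)] may be larger.)

E[α(G)] ≥ 53/2 ≈ 26.500.


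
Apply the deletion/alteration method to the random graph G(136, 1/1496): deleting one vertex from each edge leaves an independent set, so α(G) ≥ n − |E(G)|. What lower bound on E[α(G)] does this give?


E[|E(G)|] = C(136, 2)·p = 9180 · (1/1496) = 135/22.
E[α(G)] ≥ n − E[|E(G)|] = 136 − 135/22 = 2857/22.
Numerically: ≈ 129.8636.
(This is only a lower bound; the true E[α(G)] may be larger.)

E[α(G)] ≥ 2857/22 ≈ 129.8636.


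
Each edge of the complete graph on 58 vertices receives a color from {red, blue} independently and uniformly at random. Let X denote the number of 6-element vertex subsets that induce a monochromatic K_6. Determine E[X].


Let X = Σ_S X_S over the C(58, 6) = 40475358 subsets S of size 6, where X_S = 1 if the K_6 on S is monochromatic.
For a fixed S, the K_6 on S has C(6, 2) = 15 edges. P[all 15 edges red] = (1/2)^15, and likewise for blue, so P[monochromatic] = 2·(1/2)^15 = 2^{1 − 15} = 1/16384.
Summing: E[X] = C(58, 6) · 2^{1 − 15} = 40475358 · 1/16384 = 20237679/8192.
Numerically: E[X] ≈ 2470.4198.

E[X] = C(58,6)·2^(1−C(6,2)) = 20237679/8192 ≈ 2470.4198.


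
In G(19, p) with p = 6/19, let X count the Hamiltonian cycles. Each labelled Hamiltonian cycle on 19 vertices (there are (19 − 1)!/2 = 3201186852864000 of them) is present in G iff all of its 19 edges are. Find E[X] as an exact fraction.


K_19 has (19 − 1)!/2 = 3201186852864000 labelled Hamiltonian cycles.
For each such Hamiltonian cycle H, let X_H = 1 if all 19 edges of H are present in G. Then P[X_H = 1] = p^{19} = (6/19)^{19} = 609359740010496/1978419655660313589123979.
Summing the indicators: E[X] = Σ_H E[X_H] = 3201186852864000 · p^{19} = 3201186852864000 · 609359740010496/1978419655660313589123979 = 1950674388386224952567660544000/1978419655660313589123979.
Numerically: E[X] ≈ 9.8598e+05.

E[X] = 3201186852864000 · (6/19)^{19} = 1950674388386224952567660544000/1978419655660313589123979 ≈ 9.8598e+05.


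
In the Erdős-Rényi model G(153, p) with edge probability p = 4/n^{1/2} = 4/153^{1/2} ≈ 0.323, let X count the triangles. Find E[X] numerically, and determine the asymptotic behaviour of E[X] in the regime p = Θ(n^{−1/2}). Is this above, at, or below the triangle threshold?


Number of potential triangles: C(153, 3) = 585276.
Each occurs with probability p³ ≈ (0.323)³ ≈ 3.38176e-02.
By linearity: E[X] = C(153, 3)·p³ ≈ 585276 · 3.38176e-02 ≈ 19792.632.
Since α = 1/2 < 1, p = c/n^{1/2} ≫ 1/n is above the triangle threshold p ~ 1/n. Asymptotically E[X] ~ (c³/6)·n^{3(1−α)} = (4³/6)·n^{1.5} → ∞; triangles are abundant w.h.p.

E[X] ≈ 19792.632; in regime p = Θ(1/n^{1/2}) E[X] diverges (above the triangle threshold p ~ 1/n).


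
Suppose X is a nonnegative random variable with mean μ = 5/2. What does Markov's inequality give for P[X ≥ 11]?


μ = E[X] = 5/2, a = 11.
Markov: P[X ≥ 11] ≤ μ/a = (5/2)/11 = 5/22.
Numerically: ≈ 0.2273.
(Since a = 11 > μ = 2.5000, the bound 5/22 is < 1 and informative.)

P[X ≥ 11] ≤ 5/22 ≈ 0.2273.


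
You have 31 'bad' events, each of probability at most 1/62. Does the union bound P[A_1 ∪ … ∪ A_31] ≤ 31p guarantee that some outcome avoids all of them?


Union bound: P[∪_{i=1}^{31} A_i] ≤ Σ_i P[A_i] ≤ 31·p = 31·(1/62) = 1/2.
Numerically: 1/2 ≈ 0.500000.
Is 1/2 < 1? YES.
Since P[∪ A_i] ≤ 1/2 < 1, the complement has P[∩ A_i^c] ≥ 1 − 1/2 = 1/2 > 0, so some outcome avoids every A_i.

31·p = 1/2 ≈ 0.500000; existence CERTIFIED by the union bound.


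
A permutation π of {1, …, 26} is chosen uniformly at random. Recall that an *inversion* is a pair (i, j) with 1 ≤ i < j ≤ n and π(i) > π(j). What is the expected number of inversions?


Write X = Σ X_I over the C(26, 2) = 325 pairs i < j, with X_I the indicator of one inversion.
There are 325 indicators.
For each fixed pair i < j, the values π(i) and π(j) are two distinct elements of {1, …, 26} in uniformly random order; by symmetry P[π(i) > π(j)] = 1/2.
By linearity: E[X] = 325 · (1/2) = C(26, 2) · (1/2) = 325/2 = 325/2 ≈ 162.50000.

E[X] = 325/2 = 162.50000.


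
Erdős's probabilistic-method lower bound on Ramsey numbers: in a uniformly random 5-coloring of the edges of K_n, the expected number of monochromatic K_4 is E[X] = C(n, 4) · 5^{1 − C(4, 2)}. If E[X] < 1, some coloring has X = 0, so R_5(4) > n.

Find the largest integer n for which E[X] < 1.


We need C(n, 4) · 5^{1 − 6} < 1, i.e. C(n, 4) < 5^{6 − 1} = 3125.
Check values of n near the boundary:
  n = 15: C(15, 4) = 1365; 1365 < 3125? YES
  n = 16: C(16, 4) = 1820; 1820 < 3125? YES
  n = 17: C(17, 4) = 2380; 2380 < 3125? YES
  n = 18: C(18, 4) = 3060; 3060 < 3125? YES
  n = 19: C(19, 4) = 3876; 3876 < 3125? NO
  n = 20: C(20, 4) = 4845; 4845 < 3125? NO
  n = 21: C(21, 4) = 5985; 5985 < 3125? NO
The largest n with C(n, 4) < 3125 is n = 18 (where E[X] = 612/625 ≈ 0.97920). Hence R_5(4) > 18, i.e. R_5(4) ≥ 19.

Largest n = 18; hence R_5(4) > 18.


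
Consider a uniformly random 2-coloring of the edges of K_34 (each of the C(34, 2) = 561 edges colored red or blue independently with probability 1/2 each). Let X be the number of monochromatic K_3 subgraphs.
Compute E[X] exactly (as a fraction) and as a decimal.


Let X = Σ_S X_S over the C(34, 3) = 5984 subsets S of size 3, where X_S = 1 if the K_3 on S is monochromatic.
For a fixed S, the K_3 on S has C(3, 2) = 3 edges. P[all 3 edges red] = (1/2)^3, and likewise for blue, so P[monochromatic] = 2·(1/2)^3 = 2^{1 − 3} = 1/4.
By linearity of expectation: E[X] = C(34, 3) · 2^{1 − 3} = 5984 · 1/4 = 1496.
Numerically: E[X] ≈ 1496.000.

E[X] = C(34,3)·2^(1−C(3,2)) = 1496 ≈ 1496.000.


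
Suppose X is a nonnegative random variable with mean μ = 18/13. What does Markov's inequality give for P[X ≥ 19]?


μ = E[X] = 18/13, a = 19.
Markov: P[X ≥ 19] ≤ μ/a = (18/13)/19 = 18/247.
Numerically: ≈ 0.072874.
(Since a = 19 > μ = 1.384615, the bound 18/247 is < 1 and informative.)

P[X ≥ 19] ≤ 18/247 ≈ 0.072874.


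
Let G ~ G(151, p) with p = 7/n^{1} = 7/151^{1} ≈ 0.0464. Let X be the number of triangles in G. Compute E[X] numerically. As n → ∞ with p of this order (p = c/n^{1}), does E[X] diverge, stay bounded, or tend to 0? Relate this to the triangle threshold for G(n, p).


Number of potential triangles: C(151, 3) = 562475.
Each occurs with probability p³ ≈ (0.0464)³ ≈ 9.96238e-05.
By linearity: E[X] = C(151, 3)·p³ ≈ 562475 · 9.96238e-05 ≈ 56.036.
Here α = 1, so p = 7/n is exactly at the triangle threshold p ~ 1/n. Asymptotically E[X] → c³/6 = 7³/6 = 343/6 ≈ 57.167, a bounded constant. In this regime the triangle count is asymptotically Poisson(c³/6).

E[X] ≈ 56.036; in regime p = Θ(1/n^{1}) E[X] stays bounded (at the triangle threshold p ~ 1/n).


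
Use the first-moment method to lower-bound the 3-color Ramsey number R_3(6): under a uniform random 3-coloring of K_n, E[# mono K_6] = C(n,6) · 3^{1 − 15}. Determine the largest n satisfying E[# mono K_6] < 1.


We need C(n, 6) · 3^{1 − 15} < 1, i.e. C(n, 6) < 3^{15 − 1} = 4782969.
Check values of n near the boundary:
  n = 39: C(39, 6) = 3262623; 3262623 < 4782969? YES
  n = 40: C(40, 6) = 3838380; 3838380 < 4782969? YES
  n = 41: C(41, 6) = 4496388; 4496388 < 4782969? YES
  n = 42: C(42, 6) = 5245786; 5245786 < 4782969? NO
The largest n with C(n, 6) < 4782969 is n = 41 (where E[X] = 1498796/1594323 ≈ 0.94008). Hence R_3(6) > 41, i.e. R_3(6) ≥ 42.

Largest n = 41; hence R_3(6) > 41.


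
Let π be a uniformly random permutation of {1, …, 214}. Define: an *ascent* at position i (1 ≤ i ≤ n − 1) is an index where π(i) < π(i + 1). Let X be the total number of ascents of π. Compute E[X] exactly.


Write X = Σ X_I over i = 1, …, 213, with X_I the indicator of one ascent.
There are 213 indicators.
For each fixed i, the pair (π(i), π(i+1)) is a uniformly random ordered pair of distinct values from {1, …, 214}; by symmetry P[π(i) < π(i+1)] = 1/2.
By linearity: E[X] = 213 · (1/2) = (214 − 1) · (1/2) = 213/2 ≈ 106.5000.

E[X] = 213/2 = 106.5000.


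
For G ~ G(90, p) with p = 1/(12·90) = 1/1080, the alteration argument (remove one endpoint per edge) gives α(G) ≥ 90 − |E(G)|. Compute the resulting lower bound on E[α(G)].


E[|E(G)|] = C(90, 2)·p = 4005 · (1/1080) = 89/24.
E[α(G)] ≥ n − E[|E(G)|] = 90 − 89/24 = 2071/24.
Numerically: ≈ 86.29167.
(This is only a lower bound; the true E[α(G)] may be larger.)

E[α(G)] ≥ 2071/24 ≈ 86.29167.


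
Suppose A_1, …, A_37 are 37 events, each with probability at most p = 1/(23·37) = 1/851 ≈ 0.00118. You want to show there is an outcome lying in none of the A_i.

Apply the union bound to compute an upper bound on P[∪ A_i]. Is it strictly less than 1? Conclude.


Union bound: P[∪_{i=1}^{37} A_i] ≤ Σ_i P[A_i] ≤ 37·p = 37·(1/851) = 1/23.
Numerically: 1/23 ≈ 0.04348.
Is 1/23 < 1? YES.
Since P[∪ A_i] ≤ 1/23 < 1, the complement has P[∩ A_i^c] ≥ 1 − 1/23 = 22/23 > 0, so some outcome avoids every A_i.

37·p = 1/23 ≈ 0.04348; existence CERTIFIED by the union bound.


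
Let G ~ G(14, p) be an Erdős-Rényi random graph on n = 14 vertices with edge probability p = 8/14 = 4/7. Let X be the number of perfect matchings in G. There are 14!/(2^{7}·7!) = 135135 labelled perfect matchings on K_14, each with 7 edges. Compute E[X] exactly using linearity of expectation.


K_14 has 14!/(2^{7}·7!) = 135135 labelled perfect matchings.
For each such perfect matching H, let X_H = 1 if all 7 edges of H are present in G. Then P[X_H = 1] = p^{7} = (4/7)^{7} = 16384/823543.
By linearity: E[X] = Σ_H E[X_H] = 135135 · p^{7} = 135135 · 16384/823543 = 316293120/117649.
Numerically: E[X] ≈ 2688.45.

E[X] = 135135 · (4/7)^{7} = 316293120/117649 ≈ 2688.45.


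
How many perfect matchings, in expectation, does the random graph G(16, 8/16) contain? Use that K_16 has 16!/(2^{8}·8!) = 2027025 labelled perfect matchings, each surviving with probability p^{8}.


K_16 has 16!/(2^{8}·8!) = 2027025 labelled perfect matchings.
For each such perfect matching H, let X_H = 1 if all 8 edges of H are present in G. Then P[X_H = 1] = p^{8} = (1/2)^{8} = 1/256.
Summing the indicators: E[X] = Σ_H E[X_H] = 2027025 · p^{8} = 2027025 · 1/256 = 2027025/256.
Numerically: E[X] ≈ 7.92e+03.

E[X] = 2027025 · (1/2)^{8} = 2027025/256 ≈ 7.92e+03.


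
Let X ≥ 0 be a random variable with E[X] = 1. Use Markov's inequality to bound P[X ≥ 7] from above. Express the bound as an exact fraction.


μ = E[X] = 1, a = 7.
Markov: P[X ≥ 7] ≤ μ/a = (1)/7 = 1/7.
Numerically: ≈ 0.1429.
(Since a = 7 > μ = 1.0000, the bound 1/7 is < 1 and informative.)

P[X ≥ 7] ≤ 1/7 ≈ 0.1429.


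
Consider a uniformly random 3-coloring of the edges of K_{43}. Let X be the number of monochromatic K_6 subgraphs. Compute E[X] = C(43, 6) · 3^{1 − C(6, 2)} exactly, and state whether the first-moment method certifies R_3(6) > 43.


E[X] = C(43, 6) · 3^{1 − 15} = 6096454 · 3^{−14} = 6096454/4782969.
As a reduced fraction: E[X] = 6096454/4782969 ≈ 1.2746171.
Is E[X] < 1? NO.
Since E[X] ≥ 1, the first-moment bound is inconclusive at n = 43; it does NOT by itself certify R_3(6) > 43.

E[X] = 6096454/4782969 ≈ 1.2746171; E[X] ≥ 1; first-moment method inconclusive here.


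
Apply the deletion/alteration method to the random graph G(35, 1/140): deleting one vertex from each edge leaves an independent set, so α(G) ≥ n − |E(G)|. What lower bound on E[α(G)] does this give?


E[|E(G)|] = C(35, 2)·p = 595 · (1/140) = 17/4.
E[α(G)] ≥ n − E[|E(G)|] = 35 − 17/4 = 123/4.
Numerically: ≈ 30.7500.
(This is only a lower bound; the true E[α(G)] may be larger.)

E[α(G)] ≥ 123/4 ≈ 30.7500.


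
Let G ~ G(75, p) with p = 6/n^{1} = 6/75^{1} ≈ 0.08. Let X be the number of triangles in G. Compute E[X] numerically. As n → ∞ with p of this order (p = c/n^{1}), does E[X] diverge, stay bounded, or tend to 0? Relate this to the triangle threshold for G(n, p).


Number of potential triangles: C(75, 3) = 67525.
Each occurs with probability p³ ≈ (0.08)³ ≈ 5.120000e-04.
By linearity: E[X] = C(75, 3)·p³ ≈ 67525 · 5.120000e-04 ≈ 34.5728.
Here α = 1, so p = 6/n is exactly at the triangle threshold p ~ 1/n. Asymptotically E[X] → c³/6 = 6³/6 = 36 ≈ 36.0000, a bounded constant. In this regime the triangle count is asymptotically Poisson(c³/6).

E[X] ≈ 34.5728; in regime p = Θ(1/n^{1}) E[X] stays bounded (at the triangle threshold p ~ 1/n).


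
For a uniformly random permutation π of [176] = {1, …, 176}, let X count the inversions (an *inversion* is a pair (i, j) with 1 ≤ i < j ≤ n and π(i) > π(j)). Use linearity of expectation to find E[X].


Write X = Σ X_I over the C(176, 2) = 15400 pairs i < j, with X_I the indicator of one inversion.
There are 15400 indicators.
For each fixed pair i < j, the values π(i) and π(j) are two distinct elements of {1, …, 176} in uniformly random order; by symmetry P[π(i) > π(j)] = 1/2.
By linearity: E[X] = 15400 · (1/2) = C(176, 2) · (1/2) = 15400/2 = 7700 ≈ 7700.0000.

E[X] = 7700 = 7700.0000.


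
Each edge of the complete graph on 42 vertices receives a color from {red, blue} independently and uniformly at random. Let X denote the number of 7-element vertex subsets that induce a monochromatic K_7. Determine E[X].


Let X = Σ_S X_S over the C(42, 7) = 26978328 subsets S of size 7, where X_S = 1 if the K_7 on S is monochromatic.
For a fixed S, the K_7 on S has C(7, 2) = 21 edges. P[all 21 edges red] = (1/2)^21, and likewise for blue, so P[monochromatic] = 2·(1/2)^21 = 2^{1 − 21} = 1/1048576.
Summing: E[X] = C(42, 7) · 2^{1 − 21} = 26978328 · 1/1048576 = 3372291/131072.
Numerically: E[X] ≈ 25.72854.

E[X] = C(42,7)·2^(1−C(7,2)) = 3372291/131072 ≈ 25.72854.


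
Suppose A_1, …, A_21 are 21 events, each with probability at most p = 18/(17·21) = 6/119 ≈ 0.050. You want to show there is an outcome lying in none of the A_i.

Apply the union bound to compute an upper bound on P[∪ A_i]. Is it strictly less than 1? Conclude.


Union bound: P[∪_{i=1}^{21} A_i] ≤ Σ_i P[A_i] ≤ 21·p = 21·(6/119) = 18/17.
Numerically: 18/17 ≈ 1.059.
Is 18/17 < 1? NO.
Since the bound 18/17 is ≥ 1, the union bound is uninformative here; it does NOT by itself certify existence.

21·p = 18/17 ≈ 1.059; existence NOT certified by the union bound.


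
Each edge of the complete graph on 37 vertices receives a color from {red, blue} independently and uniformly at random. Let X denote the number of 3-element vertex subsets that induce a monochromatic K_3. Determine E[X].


Let X = Σ_S X_S over the C(37, 3) = 7770 subsets S of size 3, where X_S = 1 if the K_3 on S is monochromatic.
For a fixed S, the K_3 on S has C(3, 2) = 3 edges. P[all 3 edges red] = (1/2)^3, and likewise for blue, so P[monochromatic] = 2·(1/2)^3 = 2^{1 − 3} = 1/4.
By linearity: E[X] = C(37, 3) · 2^{1 − 3} = 7770 · 1/4 = 3885/2.
Numerically: E[X] ≈ 1942.5000.

E[X] = C(37,3)·2^(1−C(3,2)) = 3885/2 ≈ 1942.5000.


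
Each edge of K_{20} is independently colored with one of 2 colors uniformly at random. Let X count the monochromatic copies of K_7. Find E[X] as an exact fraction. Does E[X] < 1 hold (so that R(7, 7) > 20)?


E[X] = C(20, 7) · 2^{1 − 21} = 77520 · 2^{−20} = 77520/1048576.
As a reduced fraction: E[X] = 4845/65536 ≈ 0.073929.
Is E[X] < 1? YES.
Since E[X] < 1, there exists a 2-coloring of K_{20} with no monochromatic K_7; hence R(7, 7) > 20.

E[X] = 4845/65536 ≈ 0.073929; E[X] < 1, so R(7, 7) > 20.


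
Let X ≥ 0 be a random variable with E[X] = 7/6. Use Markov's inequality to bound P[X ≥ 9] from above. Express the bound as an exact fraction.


μ = E[X] = 7/6, a = 9.
Markov: P[X ≥ 9] ≤ μ/a = (7/6)/9 = 7/54.
Numerically: ≈ 0.12963.
(Since a = 9 > μ = 1.16667, the bound 7/54 is < 1 and informative.)

P[X ≥ 9] ≤ 7/54 ≈ 0.12963.
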